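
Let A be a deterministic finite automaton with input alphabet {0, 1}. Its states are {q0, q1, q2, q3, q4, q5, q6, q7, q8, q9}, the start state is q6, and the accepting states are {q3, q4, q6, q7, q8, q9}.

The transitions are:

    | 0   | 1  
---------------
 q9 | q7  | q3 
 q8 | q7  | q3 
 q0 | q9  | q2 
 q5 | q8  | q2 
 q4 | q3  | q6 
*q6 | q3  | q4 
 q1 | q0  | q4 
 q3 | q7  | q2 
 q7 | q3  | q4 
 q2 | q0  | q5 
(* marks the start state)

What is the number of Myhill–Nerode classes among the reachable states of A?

5

Reachable states from the start: {q0,q2,q3,q4,q5,q6,q7,q8,q9}. Unreachable: {q1} — drop them.
P0 = {q3,q4,q6,q7,q8,q9} | {q0,q2,q5}.
Refine {q3,q4,q6,q7,q8,q9} on symbol 1: members go to different blocks, giving {q4,q6,q7,q8,q9} and {q3}.
Refine {q4,q6,q7,q8,q9} on symbol 0: members go to different blocks, giving {q4,q6,q7} and {q8,q9}.
Split {q0,q2,q5} by δ(·,0) → {q0,q5} and {q2}.
The partition is now stable with 5 blocks: {q4,q6,q7} | {q0,q5} | {q3} | {q8,q9} | {q2}.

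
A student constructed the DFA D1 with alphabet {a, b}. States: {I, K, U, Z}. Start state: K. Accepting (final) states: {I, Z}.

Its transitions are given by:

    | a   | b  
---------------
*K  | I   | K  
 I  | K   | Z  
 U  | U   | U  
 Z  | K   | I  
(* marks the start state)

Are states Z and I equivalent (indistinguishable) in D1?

First remove the unreachable states {U}; 3 states remain.
P0 = {I,Z} | {K}.
No further refinement is possible. Final partition (2 blocks): {I,Z} | {K}.
Z and I lie in the same block of the stable partition, so they are equivalent — no string distinguishes them.

Yes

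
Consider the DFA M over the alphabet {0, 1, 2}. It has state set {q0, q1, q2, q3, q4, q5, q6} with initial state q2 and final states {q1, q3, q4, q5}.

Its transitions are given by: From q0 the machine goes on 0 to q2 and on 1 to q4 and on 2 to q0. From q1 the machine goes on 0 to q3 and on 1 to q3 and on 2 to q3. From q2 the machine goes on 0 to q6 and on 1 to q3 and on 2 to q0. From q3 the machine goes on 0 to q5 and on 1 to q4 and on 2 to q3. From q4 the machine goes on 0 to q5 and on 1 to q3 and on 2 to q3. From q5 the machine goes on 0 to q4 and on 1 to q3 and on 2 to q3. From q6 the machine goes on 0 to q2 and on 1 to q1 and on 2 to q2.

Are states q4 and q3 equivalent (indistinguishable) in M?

Yes

Initial partition by acceptance: {q1,q3,q4,q5} | {q0,q2,q6}.
The partition is now stable with 2 blocks: {q1,q3,q4,q5} | {q0,q2,q6}.
q4 and q3 lie in the same block of the stable partition, so they are equivalent — no string distinguishes them.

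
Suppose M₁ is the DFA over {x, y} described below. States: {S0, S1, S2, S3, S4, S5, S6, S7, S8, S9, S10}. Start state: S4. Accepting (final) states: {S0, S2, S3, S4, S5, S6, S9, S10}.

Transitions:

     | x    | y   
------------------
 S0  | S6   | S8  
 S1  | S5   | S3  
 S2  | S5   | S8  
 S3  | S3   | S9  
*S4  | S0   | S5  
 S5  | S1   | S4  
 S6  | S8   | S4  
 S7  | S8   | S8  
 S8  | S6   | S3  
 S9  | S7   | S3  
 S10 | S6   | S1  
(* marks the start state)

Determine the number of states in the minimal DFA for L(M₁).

Reachable states from the start: {S0,S1,S3,S4,S5,S6,S7,S8,S9}. Unreachable: {S2,S10} — drop them.
P0 = {S0,S3,S4,S5,S6,S9} | {S1,S7,S8}.
Split {S0,S3,S4,S5,S6,S9} by δ(·,x) → {S0,S3,S4} and {S5,S6,S9}.
On input x, block {S0,S3,S4} splits into {S3,S4} and {S0}.
Refine {S3,S4} on symbol x: members go to different blocks, giving {S3} and {S4}.
Split {S1,S7,S8} by δ(·,x) → {S1,S8} and {S7}.
Refine {S5,S6,S9} on symbol x: members go to different blocks, giving {S5,S6} and {S9}.
The partition is now stable with 7 blocks: {S3} | {S1,S8} | {S5,S6} | {S0} | {S4} | {S7} | {S9}.

7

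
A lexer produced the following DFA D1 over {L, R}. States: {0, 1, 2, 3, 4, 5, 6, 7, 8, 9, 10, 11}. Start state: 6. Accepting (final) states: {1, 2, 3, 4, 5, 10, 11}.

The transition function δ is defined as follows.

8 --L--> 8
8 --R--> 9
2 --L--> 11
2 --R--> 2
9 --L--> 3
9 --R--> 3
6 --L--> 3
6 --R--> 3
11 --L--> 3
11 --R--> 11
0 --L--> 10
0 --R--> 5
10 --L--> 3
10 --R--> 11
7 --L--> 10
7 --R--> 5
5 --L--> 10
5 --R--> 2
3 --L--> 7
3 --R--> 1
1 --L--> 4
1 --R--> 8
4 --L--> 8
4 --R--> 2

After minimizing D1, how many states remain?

8

First remove the unreachable states {0}; 11 states remain.
Initial partition by acceptance: {1,2,3,4,5,10,11} | {6,7,8,9}.
On input L, block {1,2,3,4,5,10,11} splits into {1,2,5,10,11} and {3,4}.
Refine {1,2,5,10,11} on symbol L: members go to different blocks, giving {1,10,11} and {2,5}.
Refine {1,10,11} on symbol R: members go to different blocks, giving {10,11} and {1}.
Split {6,7,8,9} by δ(·,L) → {6,9} and {7} and {8}.
Refine {3,4} on symbol L: members go to different blocks, giving {3} and {4}.
Stable partition: {10,11} | {6,9} | {3} | {2,5} | {1} | {7} | {8} | {4} — 8 equivalence classes.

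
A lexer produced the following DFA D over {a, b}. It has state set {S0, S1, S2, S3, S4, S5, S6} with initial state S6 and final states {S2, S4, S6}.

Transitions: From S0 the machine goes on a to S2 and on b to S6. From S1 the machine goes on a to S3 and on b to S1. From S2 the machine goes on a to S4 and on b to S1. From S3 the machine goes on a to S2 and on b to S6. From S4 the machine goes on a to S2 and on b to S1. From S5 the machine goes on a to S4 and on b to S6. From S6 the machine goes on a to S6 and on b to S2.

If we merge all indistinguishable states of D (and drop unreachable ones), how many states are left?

States {S0,S5} cannot be reached from the start state, so discard them.
P0 = {S2,S4,S6} | {S1,S3}.
On input b, block {S2,S4,S6} splits into {S2,S4} and {S6}.
Refine {S1,S3} on symbol a: members go to different blocks, giving {S1} and {S3}.
The partition is now stable with 4 blocks: {S2,S4} | {S1} | {S6} | {S3}.

4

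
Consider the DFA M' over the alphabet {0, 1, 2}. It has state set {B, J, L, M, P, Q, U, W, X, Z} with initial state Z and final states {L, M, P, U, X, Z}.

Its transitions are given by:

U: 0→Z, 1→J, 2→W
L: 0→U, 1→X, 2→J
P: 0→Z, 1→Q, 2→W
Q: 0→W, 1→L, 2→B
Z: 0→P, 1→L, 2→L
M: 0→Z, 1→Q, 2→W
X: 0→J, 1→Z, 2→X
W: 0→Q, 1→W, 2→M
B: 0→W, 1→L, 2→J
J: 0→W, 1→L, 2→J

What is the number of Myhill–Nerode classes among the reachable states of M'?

6

Every state is reachable, so we keep all 10.
P0 = {L,M,P,U,X,Z} | {B,J,Q,W}.
On input 0, block {L,M,P,U,X,Z} splits into {L,M,P,U,Z} and {X}.
Refine {L,M,P,U,Z} on symbol 1: members go to different blocks, giving {M,P,U} and {Z} and {L}.
Refine {B,J,Q,W} on symbol 1: members go to different blocks, giving {B,J,Q} and {W}.
No further refinement is possible. Final partition (6 blocks): {M,P,U} | {B,J,Q} | {X} | {Z} | {L} | {W}.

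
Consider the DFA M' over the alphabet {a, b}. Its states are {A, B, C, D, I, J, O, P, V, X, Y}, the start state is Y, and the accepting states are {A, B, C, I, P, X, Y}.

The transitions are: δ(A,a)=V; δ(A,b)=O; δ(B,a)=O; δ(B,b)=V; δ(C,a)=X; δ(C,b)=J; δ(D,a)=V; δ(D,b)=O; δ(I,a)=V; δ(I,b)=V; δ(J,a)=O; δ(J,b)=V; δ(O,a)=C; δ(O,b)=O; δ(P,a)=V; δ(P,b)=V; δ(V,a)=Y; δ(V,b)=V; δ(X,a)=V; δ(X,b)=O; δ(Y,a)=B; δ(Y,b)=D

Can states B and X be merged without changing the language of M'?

Yes

States {A,I,P} cannot be reached from the start state, so discard them.
Start with accepting vs non-accepting: {B,C,X,Y} | {D,J,O,V}.
On input a, block {B,C,X,Y} splits into {B,X} and {C,Y}.
Refine {D,J,O,V} on symbol a: members go to different blocks, giving {D,J} and {O,V}.
The partition is now stable with 4 blocks: {B,X} | {D,J} | {C,Y} | {O,V}.
B and X lie in the same block of the stable partition, so they are equivalent — no string distinguishes them.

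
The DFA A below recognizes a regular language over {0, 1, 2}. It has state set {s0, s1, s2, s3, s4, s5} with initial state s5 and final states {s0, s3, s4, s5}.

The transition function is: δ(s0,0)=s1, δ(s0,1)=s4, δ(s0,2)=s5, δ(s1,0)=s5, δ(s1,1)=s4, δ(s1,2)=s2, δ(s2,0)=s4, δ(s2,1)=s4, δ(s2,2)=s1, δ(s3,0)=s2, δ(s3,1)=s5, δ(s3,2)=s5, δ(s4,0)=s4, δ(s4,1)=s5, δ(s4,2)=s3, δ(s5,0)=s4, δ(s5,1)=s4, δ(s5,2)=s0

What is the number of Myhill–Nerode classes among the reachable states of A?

All states are reachable from the start state.
Initial partition by acceptance: {s0,s3,s4,s5} | {s1,s2}.
On input 0, block {s0,s3,s4,s5} splits into {s0,s3} and {s4,s5}.
No further refinement is possible. Final partition (3 blocks): {s0,s3} | {s1,s2} | {s4,s5}.

3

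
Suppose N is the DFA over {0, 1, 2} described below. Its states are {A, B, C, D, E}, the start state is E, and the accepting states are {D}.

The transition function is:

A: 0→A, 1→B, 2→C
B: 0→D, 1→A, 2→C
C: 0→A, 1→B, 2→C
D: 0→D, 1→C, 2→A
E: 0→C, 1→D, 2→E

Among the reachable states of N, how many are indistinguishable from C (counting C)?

Every state is reachable, so we keep all 5.
P0 = {D} | {A,B,C,E}.
Refine {A,B,C,E} on symbol 0: members go to different blocks, giving {A,C,E} and {B}.
Split {A,C,E} by δ(·,1) → {A,C} and {E}.
No further refinement is possible. Final partition (4 blocks): {D} | {A,C} | {B} | {E}.
State C belongs to the block {A,C}, which has 2 states.

2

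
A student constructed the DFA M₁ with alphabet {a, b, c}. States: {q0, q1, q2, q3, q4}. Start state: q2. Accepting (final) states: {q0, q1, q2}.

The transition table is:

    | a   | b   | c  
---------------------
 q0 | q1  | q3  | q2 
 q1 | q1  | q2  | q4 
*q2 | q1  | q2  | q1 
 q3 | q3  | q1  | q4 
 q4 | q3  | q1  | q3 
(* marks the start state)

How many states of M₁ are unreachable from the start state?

No path from q2 leads to q0; the other 4 states are all reachable.

1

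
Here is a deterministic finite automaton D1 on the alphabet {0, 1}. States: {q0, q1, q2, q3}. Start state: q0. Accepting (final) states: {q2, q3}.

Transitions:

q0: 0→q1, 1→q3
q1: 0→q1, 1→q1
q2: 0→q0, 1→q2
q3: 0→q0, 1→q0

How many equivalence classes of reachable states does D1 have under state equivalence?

States {q2} cannot be reached from the start state, so discard them.
Initial partition by acceptance: {q3} | {q0,q1}.
Refine {q0,q1} on symbol 1: members go to different blocks, giving {q0} and {q1}.
No further refinement is possible. Final partition (3 blocks): {q3} | {q0} | {q1}.

3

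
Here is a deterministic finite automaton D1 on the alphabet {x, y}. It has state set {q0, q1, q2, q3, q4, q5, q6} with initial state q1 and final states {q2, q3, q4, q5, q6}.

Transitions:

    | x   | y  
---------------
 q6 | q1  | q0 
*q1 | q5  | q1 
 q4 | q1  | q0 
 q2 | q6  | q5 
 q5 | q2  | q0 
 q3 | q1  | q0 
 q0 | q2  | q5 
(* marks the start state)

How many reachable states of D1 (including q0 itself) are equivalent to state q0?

1

Reachable states from the start: {q0,q1,q2,q5,q6}. Unreachable: {q3,q4} — drop them.
P0 = {q2,q5,q6} | {q0,q1}.
Split {q2,q5,q6} by δ(·,x) → {q2,q5} and {q6}.
Refine {q2,q5} on symbol x: members go to different blocks, giving {q2} and {q5}.
On input x, block {q0,q1} splits into {q0} and {q1}.
No further refinement is possible. Final partition (5 blocks): {q2} | {q0} | {q6} | {q5} | {q1}.
The equivalence class containing q0 is {q0}, of size 1.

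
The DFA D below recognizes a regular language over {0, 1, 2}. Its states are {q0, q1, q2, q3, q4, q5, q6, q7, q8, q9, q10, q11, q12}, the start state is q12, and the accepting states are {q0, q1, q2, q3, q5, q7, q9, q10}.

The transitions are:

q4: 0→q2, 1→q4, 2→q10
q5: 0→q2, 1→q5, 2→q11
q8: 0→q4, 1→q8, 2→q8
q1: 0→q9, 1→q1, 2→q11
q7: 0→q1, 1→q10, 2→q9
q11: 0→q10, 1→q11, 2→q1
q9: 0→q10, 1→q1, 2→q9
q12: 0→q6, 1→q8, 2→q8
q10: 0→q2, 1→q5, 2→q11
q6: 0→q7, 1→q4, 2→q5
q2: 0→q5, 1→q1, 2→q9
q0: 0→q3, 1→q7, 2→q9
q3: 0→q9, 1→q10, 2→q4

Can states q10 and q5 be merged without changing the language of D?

Reachable states from the start: {q1,q2,q4,q5,q6,q7,q8,q9,q10,q11,q12}. Unreachable: {q0,q3} — drop them.
P0 = {q1,q2,q5,q7,q9,q10} | {q4,q6,q8,q11,q12}.
Split {q1,q2,q5,q7,q9,q10} by δ(·,2) → {q1,q5,q10} and {q2,q7,q9}.
Split {q4,q6,q8,q11,q12} by δ(·,0) → {q4,q6} and {q8,q12} and {q11}.
No further refinement is possible. Final partition (5 blocks): {q1,q5,q10} | {q4,q6} | {q2,q7,q9} | {q8,q12} | {q11}.
q10 and q5 lie in the same block of the stable partition, so they are equivalent — no string distinguishes them.

Yes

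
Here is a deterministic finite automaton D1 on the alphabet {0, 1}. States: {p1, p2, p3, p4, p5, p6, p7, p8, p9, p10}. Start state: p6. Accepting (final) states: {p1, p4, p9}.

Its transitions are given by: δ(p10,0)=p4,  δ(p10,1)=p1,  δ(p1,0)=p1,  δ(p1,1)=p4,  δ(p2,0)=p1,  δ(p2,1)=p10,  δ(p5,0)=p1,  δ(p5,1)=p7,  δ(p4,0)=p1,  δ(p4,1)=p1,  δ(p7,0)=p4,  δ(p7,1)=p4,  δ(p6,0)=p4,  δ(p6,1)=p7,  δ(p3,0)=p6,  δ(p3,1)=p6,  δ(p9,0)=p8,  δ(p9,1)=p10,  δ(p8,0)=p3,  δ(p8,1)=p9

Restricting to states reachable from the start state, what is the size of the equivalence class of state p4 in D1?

First remove the unreachable states {p2,p3,p5,p8,p9,p10}; 4 states remain.
Initial partition by acceptance: {p1,p4} | {p6,p7}.
Split {p6,p7} by δ(·,1) → {p6} and {p7}.
The partition is now stable with 3 blocks: {p1,p4} | {p6} | {p7}.
The equivalence class containing p4 is {p1,p4}, of size 2.

2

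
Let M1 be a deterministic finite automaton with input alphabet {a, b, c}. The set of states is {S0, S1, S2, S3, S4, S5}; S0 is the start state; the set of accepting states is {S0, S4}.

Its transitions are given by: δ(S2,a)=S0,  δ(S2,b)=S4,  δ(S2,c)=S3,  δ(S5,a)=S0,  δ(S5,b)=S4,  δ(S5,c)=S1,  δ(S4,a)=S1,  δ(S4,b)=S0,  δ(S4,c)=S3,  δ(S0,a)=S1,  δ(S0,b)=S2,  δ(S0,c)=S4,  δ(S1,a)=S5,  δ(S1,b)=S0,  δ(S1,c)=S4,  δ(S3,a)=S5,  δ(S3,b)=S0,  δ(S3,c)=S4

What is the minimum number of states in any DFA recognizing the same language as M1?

4

Every state is reachable, so we keep all 6.
Initial partition by acceptance: {S0,S4} | {S1,S2,S3,S5}.
On input b, block {S0,S4} splits into {S0} and {S4}.
Split {S1,S2,S3,S5} by δ(·,a) → {S1,S3} and {S2,S5}.
The partition is now stable with 4 blocks: {S0} | {S1,S3} | {S4} | {S2,S5}.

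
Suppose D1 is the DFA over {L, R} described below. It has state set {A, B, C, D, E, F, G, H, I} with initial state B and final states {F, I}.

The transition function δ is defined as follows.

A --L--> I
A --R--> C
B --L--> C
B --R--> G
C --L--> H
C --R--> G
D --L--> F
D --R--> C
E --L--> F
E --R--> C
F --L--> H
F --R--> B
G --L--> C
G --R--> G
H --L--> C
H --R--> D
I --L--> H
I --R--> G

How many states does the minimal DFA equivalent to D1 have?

Reachable states from the start: {B,C,D,F,G,H}. Unreachable: {A,E,I} — drop them.
Initial partition by acceptance: {F} | {B,C,D,G,H}.
On input L, block {B,C,D,G,H} splits into {B,C,G,H} and {D}.
On input R, block {B,C,G,H} splits into {B,C,G} and {H}.
On input L, block {B,C,G} splits into {B,G} and {C}.
No further refinement is possible. Final partition (5 blocks): {F} | {B,G} | {D} | {H} | {C}.

5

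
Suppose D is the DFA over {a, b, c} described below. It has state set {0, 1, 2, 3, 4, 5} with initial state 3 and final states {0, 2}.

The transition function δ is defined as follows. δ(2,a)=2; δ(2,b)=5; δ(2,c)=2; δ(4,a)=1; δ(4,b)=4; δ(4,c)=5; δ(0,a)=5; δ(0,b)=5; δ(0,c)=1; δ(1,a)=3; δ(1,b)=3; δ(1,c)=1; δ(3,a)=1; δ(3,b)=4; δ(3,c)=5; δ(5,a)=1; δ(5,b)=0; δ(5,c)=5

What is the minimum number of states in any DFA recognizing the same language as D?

4

First remove the unreachable states {2}; 5 states remain.
Initial partition by acceptance: {0} | {1,3,4,5}.
On input b, block {1,3,4,5} splits into {1,3,4} and {5}.
On input c, block {1,3,4} splits into {3,4} and {1}.
The partition is now stable with 4 blocks: {0} | {3,4} | {5} | {1}.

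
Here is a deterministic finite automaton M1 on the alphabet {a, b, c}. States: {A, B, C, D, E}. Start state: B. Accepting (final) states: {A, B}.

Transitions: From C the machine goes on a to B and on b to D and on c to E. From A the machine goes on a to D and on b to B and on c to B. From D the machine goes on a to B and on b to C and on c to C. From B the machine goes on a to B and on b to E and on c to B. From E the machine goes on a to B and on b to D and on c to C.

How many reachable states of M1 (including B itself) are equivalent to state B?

States {A} cannot be reached from the start state, so discard them.
Initial partition by acceptance: {B} | {C,D,E}.
The partition is now stable with 2 blocks: {B} | {C,D,E}.
The equivalence class containing B is {B}, of size 1.

1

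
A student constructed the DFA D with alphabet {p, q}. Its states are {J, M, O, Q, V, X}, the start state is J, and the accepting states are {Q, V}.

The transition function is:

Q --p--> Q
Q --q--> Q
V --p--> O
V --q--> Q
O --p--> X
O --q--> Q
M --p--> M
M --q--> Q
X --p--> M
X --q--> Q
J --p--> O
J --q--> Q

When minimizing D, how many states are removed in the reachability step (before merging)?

1

No path from J leads to V; the other 5 states are all reachable.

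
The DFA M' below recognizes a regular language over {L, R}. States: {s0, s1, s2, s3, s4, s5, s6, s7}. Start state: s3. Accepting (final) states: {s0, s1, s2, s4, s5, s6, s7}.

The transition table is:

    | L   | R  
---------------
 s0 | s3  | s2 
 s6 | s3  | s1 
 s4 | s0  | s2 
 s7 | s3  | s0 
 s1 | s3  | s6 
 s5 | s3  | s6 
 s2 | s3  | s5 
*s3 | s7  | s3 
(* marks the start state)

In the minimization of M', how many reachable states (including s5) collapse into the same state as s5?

First remove the unreachable states {s4}; 7 states remain.
Initial partition by acceptance: {s0,s1,s2,s5,s6,s7} | {s3}.
Stable partition: {s0,s1,s2,s5,s6,s7} | {s3} — 2 equivalence classes.
State s5 belongs to the block {s0,s1,s2,s5,s6,s7}, which has 6 states.

6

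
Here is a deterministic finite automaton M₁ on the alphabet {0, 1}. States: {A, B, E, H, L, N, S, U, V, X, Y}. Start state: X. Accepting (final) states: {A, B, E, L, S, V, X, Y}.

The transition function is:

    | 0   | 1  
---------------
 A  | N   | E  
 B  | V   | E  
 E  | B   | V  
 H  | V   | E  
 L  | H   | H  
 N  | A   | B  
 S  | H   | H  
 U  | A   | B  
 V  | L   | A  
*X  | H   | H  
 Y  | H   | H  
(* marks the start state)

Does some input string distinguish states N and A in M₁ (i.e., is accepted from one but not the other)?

Yes

Reachable states from the start: {A,B,E,H,L,N,V,X}. Unreachable: {S,U,Y} — drop them.
P0 = {A,B,E,L,V,X} | {H,N}.
Split {A,B,E,L,V,X} by δ(·,0) → {A,L,X} and {B,E,V}.
Split {A,L,X} by δ(·,1) → {L,X} and {A}.
On input 0, block {H,N} splits into {N} and {H}.
On input 0, block {B,E,V} splits into {B,E} and {V}.
On input 0, block {B,E} splits into {E} and {B}.
The partition is now stable with 7 blocks: {L,X} | {N} | {E} | {A} | {H} | {V} | {B}.
N and A end up in different blocks, so they are distinguishable. For instance, the string 'ε' is accepted from only A.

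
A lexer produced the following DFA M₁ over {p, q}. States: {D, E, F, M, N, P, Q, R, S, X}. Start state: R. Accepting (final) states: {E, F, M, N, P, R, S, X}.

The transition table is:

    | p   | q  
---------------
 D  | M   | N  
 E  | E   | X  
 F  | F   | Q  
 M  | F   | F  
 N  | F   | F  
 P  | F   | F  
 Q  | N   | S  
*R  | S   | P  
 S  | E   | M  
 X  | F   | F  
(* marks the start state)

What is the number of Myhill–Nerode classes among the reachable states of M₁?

4

Reachable states from the start: {E,F,M,N,P,Q,R,S,X}. Unreachable: {D} — drop them.
Initial partition by acceptance: {E,F,M,N,P,R,S,X} | {Q}.
Refine {E,F,M,N,P,R,S,X} on symbol q: members go to different blocks, giving {E,M,N,P,R,S,X} and {F}.
Refine {E,M,N,P,R,S,X} on symbol p: members go to different blocks, giving {M,N,P,X} and {E,R,S}.
The partition is now stable with 4 blocks: {M,N,P,X} | {Q} | {F} | {E,R,S}.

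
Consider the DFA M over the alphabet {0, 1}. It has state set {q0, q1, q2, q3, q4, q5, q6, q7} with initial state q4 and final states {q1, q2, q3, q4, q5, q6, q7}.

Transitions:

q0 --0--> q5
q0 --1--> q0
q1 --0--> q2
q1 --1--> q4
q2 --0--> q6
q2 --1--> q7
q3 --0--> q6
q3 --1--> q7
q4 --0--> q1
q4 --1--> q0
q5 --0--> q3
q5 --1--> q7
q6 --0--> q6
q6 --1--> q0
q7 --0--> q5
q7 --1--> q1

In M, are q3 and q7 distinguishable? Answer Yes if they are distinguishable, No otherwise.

Every state is reachable, so we keep all 8.
Initial partition by acceptance: {q1,q2,q3,q4,q5,q6,q7} | {q0}.
Refine {q1,q2,q3,q4,q5,q6,q7} on symbol 1: members go to different blocks, giving {q1,q2,q3,q5,q7} and {q4,q6}.
Refine {q1,q2,q3,q5,q7} on symbol 0: members go to different blocks, giving {q1,q5,q7} and {q2,q3}.
Split {q1,q5,q7} by δ(·,0) → {q1,q5} and {q7}.
On input 1, block {q1,q5} splits into {q1} and {q5}.
On input 0, block {q4,q6} splits into {q4} and {q6}.
No further refinement is possible. Final partition (7 blocks): {q1} | {q0} | {q4} | {q2,q3} | {q7} | {q5} | {q6}.
q3 and q7 end up in different blocks, so they are distinguishable. For instance, the string '01' is accepted from only q7.

Yes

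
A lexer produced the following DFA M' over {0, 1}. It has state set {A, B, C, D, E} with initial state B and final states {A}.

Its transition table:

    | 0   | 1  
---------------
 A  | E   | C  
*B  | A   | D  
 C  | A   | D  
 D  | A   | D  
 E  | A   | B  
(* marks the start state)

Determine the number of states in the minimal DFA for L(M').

2

Every state is reachable, so we keep all 5.
Initial partition by acceptance: {A} | {B,C,D,E}.
Stable partition: {A} | {B,C,D,E} — 2 equivalence classes.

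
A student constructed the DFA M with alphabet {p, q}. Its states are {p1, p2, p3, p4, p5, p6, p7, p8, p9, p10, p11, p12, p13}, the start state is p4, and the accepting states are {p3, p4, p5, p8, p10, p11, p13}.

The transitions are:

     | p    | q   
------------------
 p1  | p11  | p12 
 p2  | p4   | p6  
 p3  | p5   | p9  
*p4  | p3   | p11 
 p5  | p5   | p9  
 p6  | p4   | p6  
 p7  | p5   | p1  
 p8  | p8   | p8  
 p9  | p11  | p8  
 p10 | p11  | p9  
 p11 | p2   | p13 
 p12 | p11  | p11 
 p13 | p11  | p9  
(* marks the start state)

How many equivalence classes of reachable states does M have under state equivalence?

States {p1,p7,p10,p12} cannot be reached from the start state, so discard them.
P0 = {p3,p4,p5,p8,p11,p13} | {p2,p6,p9}.
On input p, block {p3,p4,p5,p8,p11,p13} splits into {p3,p4,p5,p8,p13} and {p11}.
Refine {p3,p4,p5,p8,p13} on symbol p: members go to different blocks, giving {p3,p4,p5,p8} and {p13}.
Split {p3,p4,p5,p8} by δ(·,q) → {p3,p5} and {p4} and {p8}.
Refine {p2,p6,p9} on symbol p: members go to different blocks, giving {p2,p6} and {p9}.
The partition is now stable with 7 blocks: {p3,p5} | {p2,p6} | {p11} | {p13} | {p4} | {p8} | {p9}.

7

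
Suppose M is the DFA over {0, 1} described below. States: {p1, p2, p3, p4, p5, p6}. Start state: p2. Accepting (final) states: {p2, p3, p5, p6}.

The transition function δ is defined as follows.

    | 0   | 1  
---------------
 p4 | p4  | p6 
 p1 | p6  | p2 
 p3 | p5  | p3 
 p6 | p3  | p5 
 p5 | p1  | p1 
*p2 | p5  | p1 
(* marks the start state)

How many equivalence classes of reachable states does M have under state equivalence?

5

Reachable states from the start: {p1,p2,p3,p5,p6}. Unreachable: {p4} — drop them.
P0 = {p2,p3,p5,p6} | {p1}.
Refine {p2,p3,p5,p6} on symbol 0: members go to different blocks, giving {p2,p3,p6} and {p5}.
On input 0, block {p2,p3,p6} splits into {p2,p3} and {p6}.
On input 1, block {p2,p3} splits into {p2} and {p3}.
No further refinement is possible. Final partition (5 blocks): {p2} | {p1} | {p5} | {p6} | {p3}.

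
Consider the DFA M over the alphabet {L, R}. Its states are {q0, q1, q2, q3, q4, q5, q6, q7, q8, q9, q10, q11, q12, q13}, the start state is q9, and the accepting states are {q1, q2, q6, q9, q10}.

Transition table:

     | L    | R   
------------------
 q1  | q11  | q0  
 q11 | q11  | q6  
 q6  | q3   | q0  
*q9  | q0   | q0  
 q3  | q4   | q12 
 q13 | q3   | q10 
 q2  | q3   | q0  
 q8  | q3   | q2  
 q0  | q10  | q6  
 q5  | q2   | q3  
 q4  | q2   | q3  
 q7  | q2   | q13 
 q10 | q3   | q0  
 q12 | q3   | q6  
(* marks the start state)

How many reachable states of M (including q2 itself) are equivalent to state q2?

3

States {q1,q5,q7,q8,q11,q13} cannot be reached from the start state, so discard them.
Start with accepting vs non-accepting: {q2,q6,q9,q10} | {q0,q3,q4,q12}.
Split {q0,q3,q4,q12} by δ(·,L) → {q0,q4} and {q3,q12}.
On input L, block {q2,q6,q9,q10} splits into {q2,q6,q10} and {q9}.
Refine {q0,q4} on symbol R: members go to different blocks, giving {q0} and {q4}.
Refine {q3,q12} on symbol L: members go to different blocks, giving {q3} and {q12}.
No further refinement is possible. Final partition (6 blocks): {q2,q6,q10} | {q0} | {q3} | {q9} | {q4} | {q12}.
The equivalence class containing q2 is {q2,q6,q10}, of size 3.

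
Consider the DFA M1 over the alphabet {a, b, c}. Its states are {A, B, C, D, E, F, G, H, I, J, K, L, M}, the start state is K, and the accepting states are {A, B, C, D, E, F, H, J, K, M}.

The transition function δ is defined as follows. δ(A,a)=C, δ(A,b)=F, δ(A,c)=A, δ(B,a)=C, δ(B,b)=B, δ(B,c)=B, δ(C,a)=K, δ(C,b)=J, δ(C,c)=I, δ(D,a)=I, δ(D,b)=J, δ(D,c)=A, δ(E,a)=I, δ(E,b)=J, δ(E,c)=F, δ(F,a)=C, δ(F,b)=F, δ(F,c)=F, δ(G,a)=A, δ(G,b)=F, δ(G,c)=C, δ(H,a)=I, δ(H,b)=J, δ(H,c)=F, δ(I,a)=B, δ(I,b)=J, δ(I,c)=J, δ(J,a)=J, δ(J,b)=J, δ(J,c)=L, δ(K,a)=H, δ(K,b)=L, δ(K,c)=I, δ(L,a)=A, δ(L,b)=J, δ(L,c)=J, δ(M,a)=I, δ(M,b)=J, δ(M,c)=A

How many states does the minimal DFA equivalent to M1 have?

States {D,E,G,M} cannot be reached from the start state, so discard them.
P0 = {A,B,C,F,H,J,K} | {I,L}.
Refine {A,B,C,F,H,J,K} on symbol a: members go to different blocks, giving {A,B,C,F,J,K} and {H}.
Split {A,B,C,F,J,K} by δ(·,a) → {A,B,C,F,J} and {K}.
Refine {A,B,C,F,J} on symbol a: members go to different blocks, giving {A,B,F,J} and {C}.
On input a, block {A,B,F,J} splits into {A,B,F} and {J}.
No further refinement is possible. Final partition (6 blocks): {A,B,F} | {I,L} | {H} | {K} | {C} | {J}.

6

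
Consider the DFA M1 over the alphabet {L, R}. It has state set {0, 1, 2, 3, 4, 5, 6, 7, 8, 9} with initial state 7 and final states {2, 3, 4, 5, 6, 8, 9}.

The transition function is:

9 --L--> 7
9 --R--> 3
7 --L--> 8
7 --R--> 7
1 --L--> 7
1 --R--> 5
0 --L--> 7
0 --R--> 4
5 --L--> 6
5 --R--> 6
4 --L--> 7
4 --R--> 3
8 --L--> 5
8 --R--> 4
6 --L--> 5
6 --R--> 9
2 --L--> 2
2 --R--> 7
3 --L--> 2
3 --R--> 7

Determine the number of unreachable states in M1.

2

Starting at 7 and following transitions, the reachable set is {2, 3, 4, 5, 6, 7, 8, 9}. That leaves 0, 1 unreachable — 2 in total.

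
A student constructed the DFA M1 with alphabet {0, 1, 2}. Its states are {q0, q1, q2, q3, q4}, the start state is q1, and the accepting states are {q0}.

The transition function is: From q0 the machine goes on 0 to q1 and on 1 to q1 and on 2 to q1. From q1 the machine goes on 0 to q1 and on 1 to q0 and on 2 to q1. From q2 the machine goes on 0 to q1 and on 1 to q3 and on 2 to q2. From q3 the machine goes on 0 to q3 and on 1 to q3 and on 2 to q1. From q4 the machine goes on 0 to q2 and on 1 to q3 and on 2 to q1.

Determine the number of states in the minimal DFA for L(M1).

2

States {q2,q3,q4} cannot be reached from the start state, so discard them.
Initial partition by acceptance: {q0} | {q1}.
The partition is now stable with 2 blocks: {q0} | {q1}.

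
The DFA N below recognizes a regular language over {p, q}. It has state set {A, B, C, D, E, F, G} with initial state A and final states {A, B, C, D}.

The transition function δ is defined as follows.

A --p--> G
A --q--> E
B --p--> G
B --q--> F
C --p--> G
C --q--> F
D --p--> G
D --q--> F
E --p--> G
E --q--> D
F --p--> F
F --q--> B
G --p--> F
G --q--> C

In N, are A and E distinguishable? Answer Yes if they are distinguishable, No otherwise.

Yes

Initial partition by acceptance: {A,B,C,D} | {E,F,G}.
Stable partition: {A,B,C,D} | {E,F,G} — 2 equivalence classes.
A and E end up in different blocks, so they are distinguishable. For instance, the string 'ε' is accepted from only A.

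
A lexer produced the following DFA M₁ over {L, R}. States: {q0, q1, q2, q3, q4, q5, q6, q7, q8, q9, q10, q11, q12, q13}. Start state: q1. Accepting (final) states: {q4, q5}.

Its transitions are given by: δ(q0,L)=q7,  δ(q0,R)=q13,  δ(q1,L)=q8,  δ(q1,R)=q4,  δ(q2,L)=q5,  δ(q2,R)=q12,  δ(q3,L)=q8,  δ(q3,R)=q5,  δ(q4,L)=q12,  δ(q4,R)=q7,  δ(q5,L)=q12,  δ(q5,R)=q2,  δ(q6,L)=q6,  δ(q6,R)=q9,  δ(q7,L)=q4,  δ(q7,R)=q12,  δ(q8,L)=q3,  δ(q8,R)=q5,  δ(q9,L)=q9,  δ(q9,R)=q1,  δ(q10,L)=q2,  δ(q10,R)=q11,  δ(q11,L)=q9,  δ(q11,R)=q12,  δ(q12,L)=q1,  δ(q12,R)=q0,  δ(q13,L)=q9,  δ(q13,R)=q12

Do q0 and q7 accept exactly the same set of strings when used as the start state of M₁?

First remove the unreachable states {q6,q10,q11}; 11 states remain.
Initial partition by acceptance: {q4,q5} | {q0,q1,q2,q3,q7,q8,q9,q12,q13}.
Split {q0,q1,q2,q3,q7,q8,q9,q12,q13} by δ(·,L) → {q0,q1,q3,q8,q9,q12,q13} and {q2,q7}.
Split {q0,q1,q3,q8,q9,q12,q13} by δ(·,L) → {q1,q3,q8,q9,q12,q13} and {q0}.
On input R, block {q1,q3,q8,q9,q12,q13} splits into {q1,q3,q8} and {q9,q13} and {q12}.
On input R, block {q9,q13} splits into {q9} and {q13}.
No further refinement is possible. Final partition (7 blocks): {q4,q5} | {q1,q3,q8} | {q2,q7} | {q0} | {q9} | {q12} | {q13}.
q0 and q7 end up in different blocks, so they are distinguishable. For instance, the string 'L' is accepted from only q7.

No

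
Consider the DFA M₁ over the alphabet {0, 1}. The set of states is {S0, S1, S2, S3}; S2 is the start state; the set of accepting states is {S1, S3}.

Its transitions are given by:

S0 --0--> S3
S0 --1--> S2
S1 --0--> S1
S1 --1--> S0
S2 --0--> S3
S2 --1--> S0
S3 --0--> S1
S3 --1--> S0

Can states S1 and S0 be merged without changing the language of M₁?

Initial partition by acceptance: {S1,S3} | {S0,S2}.
No further refinement is possible. Final partition (2 blocks): {S1,S3} | {S0,S2}.
S1 and S0 end up in different blocks, so they are distinguishable. For instance, the string 'ε' is accepted from only S1.

No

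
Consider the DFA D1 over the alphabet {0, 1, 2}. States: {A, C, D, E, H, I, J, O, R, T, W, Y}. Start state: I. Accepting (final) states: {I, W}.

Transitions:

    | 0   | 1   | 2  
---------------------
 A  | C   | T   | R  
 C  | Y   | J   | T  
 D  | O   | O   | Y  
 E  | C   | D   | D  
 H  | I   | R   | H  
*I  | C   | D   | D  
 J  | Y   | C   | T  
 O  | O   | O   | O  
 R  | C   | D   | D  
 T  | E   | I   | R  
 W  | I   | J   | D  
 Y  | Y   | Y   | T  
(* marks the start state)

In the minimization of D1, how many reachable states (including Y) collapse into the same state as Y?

First remove the unreachable states {A,H,W}; 9 states remain.
Initial partition by acceptance: {I} | {C,D,E,J,O,R,T,Y}.
On input 1, block {C,D,E,J,O,R,T,Y} splits into {C,D,E,J,O,R,Y} and {T}.
Refine {C,D,E,J,O,R,Y} on symbol 2: members go to different blocks, giving {D,E,O,R} and {C,J,Y}.
On input 0, block {D,E,O,R} splits into {D,O} and {E,R}.
On input 2, block {D,O} splits into {O} and {D}.
The partition is now stable with 6 blocks: {I} | {O} | {T} | {C,J,Y} | {E,R} | {D}.
State Y belongs to the block {C,J,Y}, which has 3 states.

3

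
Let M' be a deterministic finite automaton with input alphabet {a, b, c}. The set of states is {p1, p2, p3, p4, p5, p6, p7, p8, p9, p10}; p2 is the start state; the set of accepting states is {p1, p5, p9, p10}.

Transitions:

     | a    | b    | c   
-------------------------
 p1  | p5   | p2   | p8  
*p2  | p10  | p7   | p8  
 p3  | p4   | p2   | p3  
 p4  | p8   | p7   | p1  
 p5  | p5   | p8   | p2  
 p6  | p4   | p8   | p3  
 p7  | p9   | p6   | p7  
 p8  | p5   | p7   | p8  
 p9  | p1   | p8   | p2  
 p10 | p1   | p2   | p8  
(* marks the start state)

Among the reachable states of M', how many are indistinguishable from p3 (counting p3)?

2

Every state is reachable, so we keep all 10.
Initial partition by acceptance: {p1,p5,p9,p10} | {p2,p3,p4,p6,p7,p8}.
Split {p2,p3,p4,p6,p7,p8} by δ(·,a) → {p2,p7,p8} and {p3,p4,p6}.
On input b, block {p2,p7,p8} splits into {p2,p8} and {p7}.
Split {p3,p4,p6} by δ(·,a) → {p3,p6} and {p4}.
No further refinement is possible. Final partition (5 blocks): {p1,p5,p9,p10} | {p2,p8} | {p3,p6} | {p7} | {p4}.
The equivalence class containing p3 is {p3,p6}, of size 2.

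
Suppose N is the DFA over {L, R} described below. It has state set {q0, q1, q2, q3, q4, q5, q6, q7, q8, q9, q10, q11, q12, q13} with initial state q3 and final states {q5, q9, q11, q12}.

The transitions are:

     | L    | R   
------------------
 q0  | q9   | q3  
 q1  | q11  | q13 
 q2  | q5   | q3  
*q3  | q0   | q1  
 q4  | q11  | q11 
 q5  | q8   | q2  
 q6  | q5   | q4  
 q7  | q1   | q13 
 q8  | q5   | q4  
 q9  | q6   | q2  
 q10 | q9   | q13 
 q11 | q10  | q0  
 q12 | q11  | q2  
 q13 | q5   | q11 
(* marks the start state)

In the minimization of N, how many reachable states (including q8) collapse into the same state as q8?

4

States {q7,q12} cannot be reached from the start state, so discard them.
Initial partition by acceptance: {q5,q9,q11} | {q0,q1,q2,q3,q4,q6,q8,q10,q13}.
Split {q0,q1,q2,q3,q4,q6,q8,q10,q13} by δ(·,L) → {q0,q1,q2,q4,q6,q8,q10,q13} and {q3}.
On input R, block {q0,q1,q2,q4,q6,q8,q10,q13} splits into {q1,q6,q8,q10} and {q0,q2} and {q4,q13}.
No further refinement is possible. Final partition (5 blocks): {q5,q9,q11} | {q1,q6,q8,q10} | {q3} | {q0,q2} | {q4,q13}.
The equivalence class containing q8 is {q1,q6,q8,q10}, of size 4.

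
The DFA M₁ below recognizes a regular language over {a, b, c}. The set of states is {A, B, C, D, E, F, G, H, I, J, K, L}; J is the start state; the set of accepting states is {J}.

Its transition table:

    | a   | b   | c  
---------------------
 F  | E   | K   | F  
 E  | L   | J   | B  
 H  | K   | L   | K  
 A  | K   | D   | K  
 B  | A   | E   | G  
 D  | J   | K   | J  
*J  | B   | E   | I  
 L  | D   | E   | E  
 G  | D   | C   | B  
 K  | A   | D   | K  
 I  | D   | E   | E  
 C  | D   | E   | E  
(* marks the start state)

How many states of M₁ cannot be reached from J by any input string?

BFS from J reaches {A, B, C, D, E, G, I, J, K, L}; the 2 state(s) F, H are never visited.

2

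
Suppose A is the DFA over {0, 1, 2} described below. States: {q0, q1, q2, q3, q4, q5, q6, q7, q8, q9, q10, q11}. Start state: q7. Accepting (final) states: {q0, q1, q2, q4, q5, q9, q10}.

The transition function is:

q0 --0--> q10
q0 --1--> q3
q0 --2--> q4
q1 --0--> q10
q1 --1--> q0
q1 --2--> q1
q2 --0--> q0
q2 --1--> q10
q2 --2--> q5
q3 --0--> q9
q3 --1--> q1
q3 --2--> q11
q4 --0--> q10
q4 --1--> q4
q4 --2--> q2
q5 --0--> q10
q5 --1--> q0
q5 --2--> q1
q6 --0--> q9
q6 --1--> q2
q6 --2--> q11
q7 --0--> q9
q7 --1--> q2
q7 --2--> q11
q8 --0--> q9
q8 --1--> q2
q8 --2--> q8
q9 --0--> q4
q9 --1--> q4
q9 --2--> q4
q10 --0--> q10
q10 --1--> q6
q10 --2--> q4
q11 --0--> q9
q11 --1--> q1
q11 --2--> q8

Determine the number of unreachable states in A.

Exploring from q7, all states are eventually visited, so none are unreachable.

0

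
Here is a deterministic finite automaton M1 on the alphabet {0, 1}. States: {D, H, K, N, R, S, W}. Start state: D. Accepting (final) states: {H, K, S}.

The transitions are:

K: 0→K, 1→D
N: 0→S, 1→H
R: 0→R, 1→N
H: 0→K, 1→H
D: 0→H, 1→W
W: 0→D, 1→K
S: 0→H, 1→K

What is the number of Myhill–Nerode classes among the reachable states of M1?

4

First remove the unreachable states {N,R,S}; 4 states remain.
Initial partition by acceptance: {H,K} | {D,W}.
Refine {H,K} on symbol 1: members go to different blocks, giving {K} and {H}.
On input 0, block {D,W} splits into {D} and {W}.
No further refinement is possible. Final partition (4 blocks): {K} | {D} | {H} | {W}.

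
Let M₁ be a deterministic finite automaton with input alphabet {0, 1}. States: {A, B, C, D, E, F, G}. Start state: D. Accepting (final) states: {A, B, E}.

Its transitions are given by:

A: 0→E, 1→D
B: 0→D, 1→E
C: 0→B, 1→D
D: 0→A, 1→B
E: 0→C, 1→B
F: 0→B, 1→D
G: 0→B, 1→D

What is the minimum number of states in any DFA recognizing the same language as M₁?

5

First remove the unreachable states {F,G}; 5 states remain.
P0 = {A,B,E} | {C,D}.
Split {A,B,E} by δ(·,0) → {B,E} and {A}.
On input 0, block {C,D} splits into {C} and {D}.
On input 0, block {B,E} splits into {B} and {E}.
No further refinement is possible. Final partition (5 blocks): {B} | {C} | {A} | {D} | {E}.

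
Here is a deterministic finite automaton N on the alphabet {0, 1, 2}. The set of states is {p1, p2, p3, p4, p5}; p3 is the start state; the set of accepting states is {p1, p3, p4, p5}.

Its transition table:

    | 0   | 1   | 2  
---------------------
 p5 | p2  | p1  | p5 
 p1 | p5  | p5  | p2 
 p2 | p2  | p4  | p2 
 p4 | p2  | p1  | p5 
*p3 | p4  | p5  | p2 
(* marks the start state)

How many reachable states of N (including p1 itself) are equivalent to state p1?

2

All states are reachable from the start state.
Initial partition by acceptance: {p1,p3,p4,p5} | {p2}.
Refine {p1,p3,p4,p5} on symbol 0: members go to different blocks, giving {p1,p3} and {p4,p5}.
The partition is now stable with 3 blocks: {p1,p3} | {p2} | {p4,p5}.
State p1 belongs to the block {p1,p3}, which has 2 states.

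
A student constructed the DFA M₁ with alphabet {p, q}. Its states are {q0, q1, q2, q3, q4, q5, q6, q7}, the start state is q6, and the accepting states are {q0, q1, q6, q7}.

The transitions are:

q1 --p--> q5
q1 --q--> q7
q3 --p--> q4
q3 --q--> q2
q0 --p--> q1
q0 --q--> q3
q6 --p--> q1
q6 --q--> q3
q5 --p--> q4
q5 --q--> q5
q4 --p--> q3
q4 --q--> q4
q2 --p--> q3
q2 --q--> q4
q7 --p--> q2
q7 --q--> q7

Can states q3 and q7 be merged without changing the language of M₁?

States {q0} cannot be reached from the start state, so discard them.
P0 = {q1,q6,q7} | {q2,q3,q4,q5}.
On input p, block {q1,q6,q7} splits into {q1,q7} and {q6}.
Stable partition: {q1,q7} | {q2,q3,q4,q5} | {q6} — 3 equivalence classes.
q3 and q7 end up in different blocks, so they are distinguishable. For instance, the string 'ε' is accepted from only q7.

No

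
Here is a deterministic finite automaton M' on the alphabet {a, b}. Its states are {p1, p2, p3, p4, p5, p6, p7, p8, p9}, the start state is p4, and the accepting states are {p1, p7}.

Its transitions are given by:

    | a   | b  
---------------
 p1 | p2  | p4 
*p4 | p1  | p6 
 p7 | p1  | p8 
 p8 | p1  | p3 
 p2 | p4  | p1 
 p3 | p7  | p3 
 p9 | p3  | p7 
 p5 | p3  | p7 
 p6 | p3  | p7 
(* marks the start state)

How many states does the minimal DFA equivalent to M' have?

7

First remove the unreachable states {p5,p9}; 7 states remain.
Start with accepting vs non-accepting: {p1,p7} | {p2,p3,p4,p6,p8}.
Split {p1,p7} by δ(·,a) → {p1} and {p7}.
Refine {p2,p3,p4,p6,p8} on symbol a: members go to different blocks, giving {p2,p6} and {p4,p8} and {p3}.
Split {p2,p6} by δ(·,a) → {p2} and {p6}.
Split {p4,p8} by δ(·,b) → {p4} and {p8}.
Stable partition: {p1} | {p2} | {p7} | {p4} | {p3} | {p6} | {p8} — 7 equivalence classes.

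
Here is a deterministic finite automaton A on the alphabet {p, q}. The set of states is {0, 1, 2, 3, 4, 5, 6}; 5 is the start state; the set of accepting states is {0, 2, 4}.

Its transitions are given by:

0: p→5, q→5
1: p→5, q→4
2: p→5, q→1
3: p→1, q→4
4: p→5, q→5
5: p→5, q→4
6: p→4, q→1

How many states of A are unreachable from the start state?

BFS from 5 reaches {4, 5}; the 5 state(s) 0, 1, 2, 3, 6 are never visited.

5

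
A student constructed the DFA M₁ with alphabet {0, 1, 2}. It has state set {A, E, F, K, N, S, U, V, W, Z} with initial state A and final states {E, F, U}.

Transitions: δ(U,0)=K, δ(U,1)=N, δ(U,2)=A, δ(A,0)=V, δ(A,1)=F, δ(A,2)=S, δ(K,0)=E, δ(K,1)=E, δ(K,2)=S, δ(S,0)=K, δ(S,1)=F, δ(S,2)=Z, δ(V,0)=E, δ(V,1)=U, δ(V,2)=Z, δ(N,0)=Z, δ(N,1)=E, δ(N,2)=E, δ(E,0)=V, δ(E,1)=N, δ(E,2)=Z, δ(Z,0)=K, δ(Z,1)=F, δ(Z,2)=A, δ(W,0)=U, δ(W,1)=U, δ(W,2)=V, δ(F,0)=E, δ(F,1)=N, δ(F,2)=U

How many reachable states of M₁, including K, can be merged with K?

Reachable states from the start: {A,E,F,K,N,S,U,V,Z}. Unreachable: {W} — drop them.
Start with accepting vs non-accepting: {E,F,U} | {A,K,N,S,V,Z}.
Split {E,F,U} by δ(·,0) → {E,U} and {F}.
Refine {A,K,N,S,V,Z} on symbol 0: members go to different blocks, giving {A,N,S,Z} and {K,V}.
Refine {A,N,S,Z} on symbol 0: members go to different blocks, giving {A,S,Z} and {N}.
The partition is now stable with 5 blocks: {E,U} | {A,S,Z} | {F} | {K,V} | {N}.
State K belongs to the block {K,V}, which has 2 states.

2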